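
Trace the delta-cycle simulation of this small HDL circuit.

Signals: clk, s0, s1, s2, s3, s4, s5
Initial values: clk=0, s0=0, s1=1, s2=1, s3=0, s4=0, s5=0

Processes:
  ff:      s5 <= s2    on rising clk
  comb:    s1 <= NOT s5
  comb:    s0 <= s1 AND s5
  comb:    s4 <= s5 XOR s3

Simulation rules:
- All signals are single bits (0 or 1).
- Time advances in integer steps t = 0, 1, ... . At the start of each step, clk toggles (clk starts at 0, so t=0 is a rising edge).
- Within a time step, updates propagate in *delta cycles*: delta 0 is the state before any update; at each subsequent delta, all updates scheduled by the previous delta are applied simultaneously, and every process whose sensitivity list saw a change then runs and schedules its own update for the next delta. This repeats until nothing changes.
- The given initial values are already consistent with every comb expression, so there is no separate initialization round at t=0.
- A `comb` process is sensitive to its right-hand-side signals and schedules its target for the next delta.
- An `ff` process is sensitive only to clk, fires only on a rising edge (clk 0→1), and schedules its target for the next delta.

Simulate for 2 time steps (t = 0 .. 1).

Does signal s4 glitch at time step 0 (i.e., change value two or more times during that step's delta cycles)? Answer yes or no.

t=0 Δ0: s0=0 clk=0 s5=0 s4=0 s3=0 s1=1 s2=1
  Δ1: clk:0→1
  Δ2: s5:0→1
  Δ3: s0:0→1, s4:0→1, s1:1→0
  Δ4: s0:1→0
  (4Δ to stable)
t=1 Δ0: s0=0 clk=1 s5=1 s4=1 s3=0 s1=0 s2=1
  Δ1: clk:1→0
  (1Δ to stable)

no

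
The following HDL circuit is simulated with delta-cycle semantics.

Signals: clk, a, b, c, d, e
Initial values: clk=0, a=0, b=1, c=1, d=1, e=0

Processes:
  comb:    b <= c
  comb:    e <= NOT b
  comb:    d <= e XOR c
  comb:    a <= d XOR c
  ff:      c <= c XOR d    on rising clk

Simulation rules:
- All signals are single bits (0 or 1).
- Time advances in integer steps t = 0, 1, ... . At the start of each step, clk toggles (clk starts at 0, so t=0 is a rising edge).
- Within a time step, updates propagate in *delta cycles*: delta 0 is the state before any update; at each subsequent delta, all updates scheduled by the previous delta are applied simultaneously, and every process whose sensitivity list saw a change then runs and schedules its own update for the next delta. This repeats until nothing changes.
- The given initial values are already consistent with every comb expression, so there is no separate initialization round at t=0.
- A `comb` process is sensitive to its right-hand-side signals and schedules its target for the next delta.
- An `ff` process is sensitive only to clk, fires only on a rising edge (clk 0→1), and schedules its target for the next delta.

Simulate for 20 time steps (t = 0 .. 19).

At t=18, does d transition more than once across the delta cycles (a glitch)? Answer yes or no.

t0.Δ0 a=0 e=0 b=1 clk=0 d=1 c=1
t0.Δ1 a=0 e=0 b=1 clk=1 d=1 c=1
t0.Δ2 a=0 e=0 b=1 clk=1 d=1 c=0
t0.Δ3 a=1 e=0 b=0 clk=1 d=0 c=0
t0.Δ4 a=0 e=1 b=0 clk=1 d=0 c=0
t0.Δ5 a=0 e=1 b=0 clk=1 d=1 c=0
t0.Δ6 a=1 e=1 b=0 clk=1 d=1 c=0
t1.Δ0 a=1 e=1 b=0 clk=1 d=1 c=0
t1.Δ1 a=1 e=1 b=0 clk=0 d=1 c=0
t2.Δ0 a=1 e=1 b=0 clk=0 d=1 c=0
t2.Δ1 a=1 e=1 b=0 clk=1 d=1 c=0
t2.Δ2 a=1 e=1 b=0 clk=1 d=1 c=1
t2.Δ3 a=0 e=1 b=1 clk=1 d=0 c=1
t2.Δ4 a=1 e=0 b=1 clk=1 d=0 c=1
t2.Δ5 a=1 e=0 b=1 clk=1 d=1 c=1
t2.Δ6 a=0 e=0 b=1 clk=1 d=1 c=1
t3.Δ0 a=0 e=0 b=1 clk=1 d=1 c=1
t3.Δ1 a=0 e=0 b=1 clk=0 d=1 c=1
t4.Δ0 a=0 e=0 b=1 clk=0 d=1 c=1
t4.Δ1 a=0 e=0 b=1 clk=1 d=1 c=1
t4.Δ2 a=0 e=0 b=1 clk=1 d=1 c=0
t4.Δ3 a=1 e=0 b=0 clk=1 d=0 c=0
t4.Δ4 a=0 e=1 b=0 clk=1 d=0 c=0
t4.Δ5 a=0 e=1 b=0 clk=1 d=1 c=0
t4.Δ6 a=1 e=1 b=0 clk=1 d=1 c=0
t5.Δ0 a=1 e=1 b=0 clk=1 d=1 c=0
t5.Δ1 a=1 e=1 b=0 clk=0 d=1 c=0
t6.Δ0 a=1 e=1 b=0 clk=0 d=1 c=0
t6.Δ1 a=1 e=1 b=0 clk=1 d=1 c=0
t6.Δ2 a=1 e=1 b=0 clk=1 d=1 c=1
t6.Δ3 a=0 e=1 b=1 clk=1 d=0 c=1
t6.Δ4 a=1 e=0 b=1 clk=1 d=0 c=1
t6.Δ5 a=1 e=0 b=1 clk=1 d=1 c=1
t6.Δ6 a=0 e=0 b=1 clk=1 d=1 c=1
t7.Δ0 a=0 e=0 b=1 clk=1 d=1 c=1
t7.Δ1 a=0 e=0 b=1 clk=0 d=1 c=1
t8.Δ0 a=0 e=0 b=1 clk=0 d=1 c=1
t8.Δ1 a=0 e=0 b=1 clk=1 d=1 c=1
t8.Δ2 a=0 e=0 b=1 clk=1 d=1 c=0
t8.Δ3 a=1 e=0 b=0 clk=1 d=0 c=0
t8.Δ4 a=0 e=1 b=0 clk=1 d=0 c=0
t8.Δ5 a=0 e=1 b=0 clk=1 d=1 c=0
t8.Δ6 a=1 e=1 b=0 clk=1 d=1 c=0
t9.Δ0 a=1 e=1 b=0 clk=1 d=1 c=0
t9.Δ1 a=1 e=1 b=0 clk=0 d=1 c=0
t10.Δ0 a=1 e=1 b=0 clk=0 d=1 c=0
t10.Δ1 a=1 e=1 b=0 clk=1 d=1 c=0
t10.Δ2 a=1 e=1 b=0 clk=1 d=1 c=1
t10.Δ3 a=0 e=1 b=1 clk=1 d=0 c=1
t10.Δ4 a=1 e=0 b=1 clk=1 d=0 c=1
t10.Δ5 a=1 e=0 b=1 clk=1 d=1 c=1
t10.Δ6 a=0 e=0 b=1 clk=1 d=1 c=1
t11.Δ0 a=0 e=0 b=1 clk=1 d=1 c=1
t11.Δ1 a=0 e=0 b=1 clk=0 d=1 c=1
t12.Δ0 a=0 e=0 b=1 clk=0 d=1 c=1
t12.Δ1 a=0 e=0 b=1 clk=1 d=1 c=1
t12.Δ2 a=0 e=0 b=1 clk=1 d=1 c=0
t12.Δ3 a=1 e=0 b=0 clk=1 d=0 c=0
t12.Δ4 a=0 e=1 b=0 clk=1 d=0 c=0
t12.Δ5 a=0 e=1 b=0 clk=1 d=1 c=0
t12.Δ6 a=1 e=1 b=0 clk=1 d=1 c=0
t13.Δ0 a=1 e=1 b=0 clk=1 d=1 c=0
t13.Δ1 a=1 e=1 b=0 clk=0 d=1 c=0
t14.Δ0 a=1 e=1 b=0 clk=0 d=1 c=0
t14.Δ1 a=1 e=1 b=0 clk=1 d=1 c=0
t14.Δ2 a=1 e=1 b=0 clk=1 d=1 c=1
t14.Δ3 a=0 e=1 b=1 clk=1 d=0 c=1
t14.Δ4 a=1 e=0 b=1 clk=1 d=0 c=1
t14.Δ5 a=1 e=0 b=1 clk=1 d=1 c=1
t14.Δ6 a=0 e=0 b=1 clk=1 d=1 c=1
t15.Δ0 a=0 e=0 b=1 clk=1 d=1 c=1
t15.Δ1 a=0 e=0 b=1 clk=0 d=1 c=1
t16.Δ0 a=0 e=0 b=1 clk=0 d=1 c=1
t16.Δ1 a=0 e=0 b=1 clk=1 d=1 c=1
t16.Δ2 a=0 e=0 b=1 clk=1 d=1 c=0
t16.Δ3 a=1 e=0 b=0 clk=1 d=0 c=0
t16.Δ4 a=0 e=1 b=0 clk=1 d=0 c=0
t16.Δ5 a=0 e=1 b=0 clk=1 d=1 c=0
t16.Δ6 a=1 e=1 b=0 clk=1 d=1 c=0
t17.Δ0 a=1 e=1 b=0 clk=1 d=1 c=0
t17.Δ1 a=1 e=1 b=0 clk=0 d=1 c=0
t18.Δ0 a=1 e=1 b=0 clk=0 d=1 c=0
t18.Δ1 a=1 e=1 b=0 clk=1 d=1 c=0
t18.Δ2 a=1 e=1 b=0 clk=1 d=1 c=1
t18.Δ3 a=0 e=1 b=1 clk=1 d=0 c=1
t18.Δ4 a=1 e=0 b=1 clk=1 d=0 c=1
t18.Δ5 a=1 e=0 b=1 clk=1 d=1 c=1
t18.Δ6 a=0 e=0 b=1 clk=1 d=1 c=1
t19.Δ0 a=0 e=0 b=1 clk=1 d=1 c=1
t19.Δ1 a=0 e=0 b=1 clk=0 d=1 c=1

yes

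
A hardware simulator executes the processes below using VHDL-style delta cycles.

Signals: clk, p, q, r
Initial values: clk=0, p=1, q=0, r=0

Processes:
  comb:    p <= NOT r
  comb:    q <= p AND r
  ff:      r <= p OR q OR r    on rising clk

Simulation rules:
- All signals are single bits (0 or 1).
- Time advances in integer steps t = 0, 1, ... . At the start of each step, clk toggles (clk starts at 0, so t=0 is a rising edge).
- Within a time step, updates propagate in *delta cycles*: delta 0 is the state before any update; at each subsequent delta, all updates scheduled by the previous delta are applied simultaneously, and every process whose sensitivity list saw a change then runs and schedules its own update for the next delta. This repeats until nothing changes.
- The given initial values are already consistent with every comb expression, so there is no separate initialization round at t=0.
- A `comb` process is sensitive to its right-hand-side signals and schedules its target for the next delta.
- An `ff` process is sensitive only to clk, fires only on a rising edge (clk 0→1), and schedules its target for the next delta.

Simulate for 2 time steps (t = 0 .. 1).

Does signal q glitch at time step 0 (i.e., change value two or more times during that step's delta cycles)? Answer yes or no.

[bits: q,clk,p,r]
t=0: Δ0=0010 Δ1=0110 Δ2=0111 Δ3=1101 Δ4=0101 | 4Δ
t=1: Δ0=0101 Δ1=0001 | 1Δ

yes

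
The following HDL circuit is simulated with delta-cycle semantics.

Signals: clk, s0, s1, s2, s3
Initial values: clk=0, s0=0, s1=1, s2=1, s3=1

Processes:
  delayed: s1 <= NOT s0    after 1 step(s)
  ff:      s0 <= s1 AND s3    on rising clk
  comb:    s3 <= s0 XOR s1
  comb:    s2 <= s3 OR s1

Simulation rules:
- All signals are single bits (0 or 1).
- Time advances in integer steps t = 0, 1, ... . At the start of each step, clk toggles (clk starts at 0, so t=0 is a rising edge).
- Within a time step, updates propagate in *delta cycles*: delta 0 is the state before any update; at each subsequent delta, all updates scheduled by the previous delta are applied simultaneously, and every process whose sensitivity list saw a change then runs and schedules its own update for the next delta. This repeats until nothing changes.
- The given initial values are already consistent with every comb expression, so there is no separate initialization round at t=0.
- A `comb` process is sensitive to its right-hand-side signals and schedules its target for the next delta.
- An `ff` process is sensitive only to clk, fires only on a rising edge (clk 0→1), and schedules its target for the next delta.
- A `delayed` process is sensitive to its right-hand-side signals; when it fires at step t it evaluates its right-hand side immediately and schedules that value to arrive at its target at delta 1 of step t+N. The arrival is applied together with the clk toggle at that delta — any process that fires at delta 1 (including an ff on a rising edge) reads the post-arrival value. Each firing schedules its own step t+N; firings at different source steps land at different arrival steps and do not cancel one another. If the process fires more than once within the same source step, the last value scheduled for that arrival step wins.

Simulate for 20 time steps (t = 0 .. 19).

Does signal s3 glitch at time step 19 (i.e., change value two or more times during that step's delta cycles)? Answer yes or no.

no

[bits: s2,s0,s1,clk,s3]
t=0: Δ0=10101 Δ1=10111 Δ2=11111 Δ3=11110 | 3Δ
t=1: Δ0=11110 Δ1=11000 Δ2=01001 Δ3=11001 | 3Δ
t=2: Δ0=11001 Δ1=11011 Δ2=10011 Δ3=10010 Δ4=00010 | 4Δ
t=3: Δ0=00010 Δ1=00100 Δ2=10101 | 2Δ
t=4: Δ0=10101 Δ1=10111 Δ2=11111 Δ3=11110 | 3Δ
t=5: Δ0=11110 Δ1=11000 Δ2=01001 Δ3=11001 | 3Δ
t=6: Δ0=11001 Δ1=11011 Δ2=10011 Δ3=10010 Δ4=00010 | 4Δ
t=7: Δ0=00010 Δ1=00100 Δ2=10101 | 2Δ
t=8: Δ0=10101 Δ1=10111 Δ2=11111 Δ3=11110 | 3Δ
t=9: Δ0=11110 Δ1=11000 Δ2=01001 Δ3=11001 | 3Δ
t=10: Δ0=11001 Δ1=11011 Δ2=10011 Δ3=10010 Δ4=00010 | 4Δ
t=11: Δ0=00010 Δ1=00100 Δ2=10101 | 2Δ
t=12: Δ0=10101 Δ1=10111 Δ2=11111 Δ3=11110 | 3Δ
t=13: Δ0=11110 Δ1=11000 Δ2=01001 Δ3=11001 | 3Δ
t=14: Δ0=11001 Δ1=11011 Δ2=10011 Δ3=10010 Δ4=00010 | 4Δ
t=15: Δ0=00010 Δ1=00100 Δ2=10101 | 2Δ
t=16: Δ0=10101 Δ1=10111 Δ2=11111 Δ3=11110 | 3Δ
t=17: Δ0=11110 Δ1=11000 Δ2=01001 Δ3=11001 | 3Δ
t=18: Δ0=11001 Δ1=11011 Δ2=10011 Δ3=10010 Δ4=00010 | 4Δ
t=19: Δ0=00010 Δ1=00100 Δ2=10101 | 2Δ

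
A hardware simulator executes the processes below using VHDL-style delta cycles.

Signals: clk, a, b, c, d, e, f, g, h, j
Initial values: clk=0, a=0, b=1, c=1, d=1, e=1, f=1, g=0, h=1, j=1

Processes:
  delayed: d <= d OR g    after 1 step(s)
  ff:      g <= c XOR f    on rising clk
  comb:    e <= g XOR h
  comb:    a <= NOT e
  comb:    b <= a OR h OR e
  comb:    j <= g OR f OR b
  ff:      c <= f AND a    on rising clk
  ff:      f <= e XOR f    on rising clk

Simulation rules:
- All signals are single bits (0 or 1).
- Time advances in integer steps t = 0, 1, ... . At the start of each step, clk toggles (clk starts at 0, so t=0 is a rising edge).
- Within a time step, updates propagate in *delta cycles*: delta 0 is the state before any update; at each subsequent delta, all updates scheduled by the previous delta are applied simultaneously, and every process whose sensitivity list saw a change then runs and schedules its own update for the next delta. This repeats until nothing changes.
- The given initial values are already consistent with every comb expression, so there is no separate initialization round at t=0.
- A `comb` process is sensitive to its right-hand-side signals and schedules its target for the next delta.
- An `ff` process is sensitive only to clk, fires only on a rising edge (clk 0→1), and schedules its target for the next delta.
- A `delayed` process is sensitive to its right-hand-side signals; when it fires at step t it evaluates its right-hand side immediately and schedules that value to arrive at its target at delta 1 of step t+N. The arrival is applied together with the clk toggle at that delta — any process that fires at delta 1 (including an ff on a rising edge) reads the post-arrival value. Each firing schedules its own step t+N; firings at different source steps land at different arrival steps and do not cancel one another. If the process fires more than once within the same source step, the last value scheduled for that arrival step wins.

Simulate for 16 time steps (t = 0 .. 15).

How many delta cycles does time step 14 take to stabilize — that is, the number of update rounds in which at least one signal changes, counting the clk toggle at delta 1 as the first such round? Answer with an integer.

t=0 Δ0: c=1 clk=0 f=1 a=0 h=1 e=1 g=0 d=1 b=1 j=1
  Δ1: clk:0→1
  Δ2: c:1→0, f:1→0
  (2Δ to stable)
t=1 Δ0: c=0 clk=1 f=0 a=0 h=1 e=1 g=0 d=1 b=1 j=1
  Δ1: clk:1→0
  (1Δ to stable)
t=2 Δ0: c=0 clk=0 f=0 a=0 h=1 e=1 g=0 d=1 b=1 j=1
  Δ1: clk:0→1
  Δ2: f:0→1
  (2Δ to stable)
t=3 Δ0: c=0 clk=1 f=1 a=0 h=1 e=1 g=0 d=1 b=1 j=1
  Δ1: clk:1→0
  (1Δ to stable)
t=4 Δ0: c=0 clk=0 f=1 a=0 h=1 e=1 g=0 d=1 b=1 j=1
  Δ1: clk:0→1
  Δ2: f:1→0, g:0→1
  Δ3: e:1→0
  Δ4: a:0→1
  (4Δ to stable)
t=5 Δ0: c=0 clk=1 f=0 a=1 h=1 e=0 g=1 d=1 b=1 j=1
  Δ1: clk:1→0
  (1Δ to stable)
t=6 Δ0: c=0 clk=0 f=0 a=1 h=1 e=0 g=1 d=1 b=1 j=1
  Δ1: clk:0→1
  Δ2: g:1→0
  Δ3: e:0→1
  Δ4: a:1→0
  (4Δ to stable)
t=7 Δ0: c=0 clk=1 f=0 a=0 h=1 e=1 g=0 d=1 b=1 j=1
  Δ1: clk:1→0
  (1Δ to stable)
t=8 Δ0: c=0 clk=0 f=0 a=0 h=1 e=1 g=0 d=1 b=1 j=1
  Δ1: clk:0→1
  Δ2: f:0→1
  (2Δ to stable)
t=9 Δ0: c=0 clk=1 f=1 a=0 h=1 e=1 g=0 d=1 b=1 j=1
  Δ1: clk:1→0
  (1Δ to stable)
t=10 Δ0: c=0 clk=0 f=1 a=0 h=1 e=1 g=0 d=1 b=1 j=1
  Δ1: clk:0→1
  Δ2: f:1→0, g:0→1
  Δ3: e:1→0
  Δ4: a:0→1
  (4Δ to stable)
t=11 Δ0: c=0 clk=1 f=0 a=1 h=1 e=0 g=1 d=1 b=1 j=1
  Δ1: clk:1→0
  (1Δ to stable)
t=12 Δ0: c=0 clk=0 f=0 a=1 h=1 e=0 g=1 d=1 b=1 j=1
  Δ1: clk:0→1
  Δ2: g:1→0
  Δ3: e:0→1
  Δ4: a:1→0
  (4Δ to stable)
t=13 Δ0: c=0 clk=1 f=0 a=0 h=1 e=1 g=0 d=1 b=1 j=1
  Δ1: clk:1→0
  (1Δ to stable)
t=14 Δ0: c=0 clk=0 f=0 a=0 h=1 e=1 g=0 d=1 b=1 j=1
  Δ1: clk:0→1
  Δ2: f:0→1
  (2Δ to stable)
t=15 Δ0: c=0 clk=1 f=1 a=0 h=1 e=1 g=0 d=1 b=1 j=1
  Δ1: clk:1→0
  (1Δ to stable)

2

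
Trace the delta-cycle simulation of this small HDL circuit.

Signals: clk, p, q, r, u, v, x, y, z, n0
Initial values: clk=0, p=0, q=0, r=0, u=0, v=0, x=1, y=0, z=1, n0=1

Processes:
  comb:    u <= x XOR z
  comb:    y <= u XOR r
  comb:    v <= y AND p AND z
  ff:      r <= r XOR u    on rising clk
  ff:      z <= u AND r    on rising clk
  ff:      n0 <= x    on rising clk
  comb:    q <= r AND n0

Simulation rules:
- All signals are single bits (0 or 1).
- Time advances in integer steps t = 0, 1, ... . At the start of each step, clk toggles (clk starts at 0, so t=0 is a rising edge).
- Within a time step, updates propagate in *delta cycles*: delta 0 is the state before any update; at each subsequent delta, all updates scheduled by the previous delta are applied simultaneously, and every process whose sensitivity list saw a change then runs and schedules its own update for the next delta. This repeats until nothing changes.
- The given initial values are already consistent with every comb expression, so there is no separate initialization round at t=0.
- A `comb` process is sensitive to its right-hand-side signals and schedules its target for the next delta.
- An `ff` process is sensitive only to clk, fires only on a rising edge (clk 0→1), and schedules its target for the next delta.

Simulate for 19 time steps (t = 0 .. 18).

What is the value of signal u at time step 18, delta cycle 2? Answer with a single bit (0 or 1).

t0.Δ0 q=0 z=1 n0=1 u=0 clk=0 x=1 r=0 y=0 v=0 p=0
t0.Δ1 q=0 z=1 n0=1 u=0 clk=1 x=1 r=0 y=0 v=0 p=0
t0.Δ2 q=0 z=0 n0=1 u=0 clk=1 x=1 r=0 y=0 v=0 p=0
t0.Δ3 q=0 z=0 n0=1 u=1 clk=1 x=1 r=0 y=0 v=0 p=0
t0.Δ4 q=0 z=0 n0=1 u=1 clk=1 x=1 r=0 y=1 v=0 p=0
t1.Δ0 q=0 z=0 n0=1 u=1 clk=1 x=1 r=0 y=1 v=0 p=0
t1.Δ1 q=0 z=0 n0=1 u=1 clk=0 x=1 r=0 y=1 v=0 p=0
t2.Δ0 q=0 z=0 n0=1 u=1 clk=0 x=1 r=0 y=1 v=0 p=0
t2.Δ1 q=0 z=0 n0=1 u=1 clk=1 x=1 r=0 y=1 v=0 p=0
t2.Δ2 q=0 z=0 n0=1 u=1 clk=1 x=1 r=1 y=1 v=0 p=0
t2.Δ3 q=1 z=0 n0=1 u=1 clk=1 x=1 r=1 y=0 v=0 p=0
t3.Δ0 q=1 z=0 n0=1 u=1 clk=1 x=1 r=1 y=0 v=0 p=0
t3.Δ1 q=1 z=0 n0=1 u=1 clk=0 x=1 r=1 y=0 v=0 p=0
t4.Δ0 q=1 z=0 n0=1 u=1 clk=0 x=1 r=1 y=0 v=0 p=0
t4.Δ1 q=1 z=0 n0=1 u=1 clk=1 x=1 r=1 y=0 v=0 p=0
t4.Δ2 q=1 z=1 n0=1 u=1 clk=1 x=1 r=0 y=0 v=0 p=0
t4.Δ3 q=0 z=1 n0=1 u=0 clk=1 x=1 r=0 y=1 v=0 p=0
t4.Δ4 q=0 z=1 n0=1 u=0 clk=1 x=1 r=0 y=0 v=0 p=0
t5.Δ0 q=0 z=1 n0=1 u=0 clk=1 x=1 r=0 y=0 v=0 p=0
t5.Δ1 q=0 z=1 n0=1 u=0 clk=0 x=1 r=0 y=0 v=0 p=0
t6.Δ0 q=0 z=1 n0=1 u=0 clk=0 x=1 r=0 y=0 v=0 p=0
t6.Δ1 q=0 z=1 n0=1 u=0 clk=1 x=1 r=0 y=0 v=0 p=0
t6.Δ2 q=0 z=0 n0=1 u=0 clk=1 x=1 r=0 y=0 v=0 p=0
t6.Δ3 q=0 z=0 n0=1 u=1 clk=1 x=1 r=0 y=0 v=0 p=0
t6.Δ4 q=0 z=0 n0=1 u=1 clk=1 x=1 r=0 y=1 v=0 p=0
t7.Δ0 q=0 z=0 n0=1 u=1 clk=1 x=1 r=0 y=1 v=0 p=0
t7.Δ1 q=0 z=0 n0=1 u=1 clk=0 x=1 r=0 y=1 v=0 p=0
t8.Δ0 q=0 z=0 n0=1 u=1 clk=0 x=1 r=0 y=1 v=0 p=0
t8.Δ1 q=0 z=0 n0=1 u=1 clk=1 x=1 r=0 y=1 v=0 p=0
t8.Δ2 q=0 z=0 n0=1 u=1 clk=1 x=1 r=1 y=1 v=0 p=0
t8.Δ3 q=1 z=0 n0=1 u=1 clk=1 x=1 r=1 y=0 v=0 p=0
t9.Δ0 q=1 z=0 n0=1 u=1 clk=1 x=1 r=1 y=0 v=0 p=0
t9.Δ1 q=1 z=0 n0=1 u=1 clk=0 x=1 r=1 y=0 v=0 p=0
t10.Δ0 q=1 z=0 n0=1 u=1 clk=0 x=1 r=1 y=0 v=0 p=0
t10.Δ1 q=1 z=0 n0=1 u=1 clk=1 x=1 r=1 y=0 v=0 p=0
t10.Δ2 q=1 z=1 n0=1 u=1 clk=1 x=1 r=0 y=0 v=0 p=0
t10.Δ3 q=0 z=1 n0=1 u=0 clk=1 x=1 r=0 y=1 v=0 p=0
t10.Δ4 q=0 z=1 n0=1 u=0 clk=1 x=1 r=0 y=0 v=0 p=0
t11.Δ0 q=0 z=1 n0=1 u=0 clk=1 x=1 r=0 y=0 v=0 p=0
t11.Δ1 q=0 z=1 n0=1 u=0 clk=0 x=1 r=0 y=0 v=0 p=0
t12.Δ0 q=0 z=1 n0=1 u=0 clk=0 x=1 r=0 y=0 v=0 p=0
t12.Δ1 q=0 z=1 n0=1 u=0 clk=1 x=1 r=0 y=0 v=0 p=0
t12.Δ2 q=0 z=0 n0=1 u=0 clk=1 x=1 r=0 y=0 v=0 p=0
t12.Δ3 q=0 z=0 n0=1 u=1 clk=1 x=1 r=0 y=0 v=0 p=0
t12.Δ4 q=0 z=0 n0=1 u=1 clk=1 x=1 r=0 y=1 v=0 p=0
t13.Δ0 q=0 z=0 n0=1 u=1 clk=1 x=1 r=0 y=1 v=0 p=0
t13.Δ1 q=0 z=0 n0=1 u=1 clk=0 x=1 r=0 y=1 v=0 p=0
t14.Δ0 q=0 z=0 n0=1 u=1 clk=0 x=1 r=0 y=1 v=0 p=0
t14.Δ1 q=0 z=0 n0=1 u=1 clk=1 x=1 r=0 y=1 v=0 p=0
t14.Δ2 q=0 z=0 n0=1 u=1 clk=1 x=1 r=1 y=1 v=0 p=0
t14.Δ3 q=1 z=0 n0=1 u=1 clk=1 x=1 r=1 y=0 v=0 p=0
t15.Δ0 q=1 z=0 n0=1 u=1 clk=1 x=1 r=1 y=0 v=0 p=0
t15.Δ1 q=1 z=0 n0=1 u=1 clk=0 x=1 r=1 y=0 v=0 p=0
t16.Δ0 q=1 z=0 n0=1 u=1 clk=0 x=1 r=1 y=0 v=0 p=0
t16.Δ1 q=1 z=0 n0=1 u=1 clk=1 x=1 r=1 y=0 v=0 p=0
t16.Δ2 q=1 z=1 n0=1 u=1 clk=1 x=1 r=0 y=0 v=0 p=0
t16.Δ3 q=0 z=1 n0=1 u=0 clk=1 x=1 r=0 y=1 v=0 p=0
t16.Δ4 q=0 z=1 n0=1 u=0 clk=1 x=1 r=0 y=0 v=0 p=0
t17.Δ0 q=0 z=1 n0=1 u=0 clk=1 x=1 r=0 y=0 v=0 p=0
t17.Δ1 q=0 z=1 n0=1 u=0 clk=0 x=1 r=0 y=0 v=0 p=0
t18.Δ0 q=0 z=1 n0=1 u=0 clk=0 x=1 r=0 y=0 v=0 p=0
t18.Δ1 q=0 z=1 n0=1 u=0 clk=1 x=1 r=0 y=0 v=0 p=0
t18.Δ2 q=0 z=0 n0=1 u=0 clk=1 x=1 r=0 y=0 v=0 p=0
t18.Δ3 q=0 z=0 n0=1 u=1 clk=1 x=1 r=0 y=0 v=0 p=0
t18.Δ4 q=0 z=0 n0=1 u=1 clk=1 x=1 r=0 y=1 v=0 p=0

0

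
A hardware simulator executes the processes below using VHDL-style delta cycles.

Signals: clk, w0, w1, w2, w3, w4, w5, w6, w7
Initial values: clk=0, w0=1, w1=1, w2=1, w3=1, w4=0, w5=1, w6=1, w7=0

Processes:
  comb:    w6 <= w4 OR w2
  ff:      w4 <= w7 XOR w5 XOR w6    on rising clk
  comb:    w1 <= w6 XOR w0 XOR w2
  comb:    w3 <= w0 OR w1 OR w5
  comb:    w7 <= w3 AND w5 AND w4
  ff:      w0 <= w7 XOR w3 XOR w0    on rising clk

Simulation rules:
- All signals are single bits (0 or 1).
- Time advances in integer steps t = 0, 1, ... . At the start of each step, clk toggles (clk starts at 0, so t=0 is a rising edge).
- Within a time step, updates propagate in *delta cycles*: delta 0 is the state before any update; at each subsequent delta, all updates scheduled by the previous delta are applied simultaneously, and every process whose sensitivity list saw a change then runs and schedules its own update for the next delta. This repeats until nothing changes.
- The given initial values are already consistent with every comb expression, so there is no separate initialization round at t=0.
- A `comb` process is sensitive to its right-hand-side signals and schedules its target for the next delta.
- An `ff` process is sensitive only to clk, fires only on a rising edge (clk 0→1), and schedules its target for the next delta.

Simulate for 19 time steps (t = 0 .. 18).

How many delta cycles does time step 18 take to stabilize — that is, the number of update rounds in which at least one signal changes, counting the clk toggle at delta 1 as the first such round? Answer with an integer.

[bits: w1,w2,w6,w4,w0,w3,clk,w7,w5]
t=0: Δ0=111011001 Δ1=111011101 Δ2=111001101 Δ3=011001101 | 3Δ
t=1: Δ0=011001101 Δ1=011001001 | 1Δ
t=2: Δ0=011001001 Δ1=011001101 Δ2=011011101 Δ3=111011101 | 3Δ
t=3: Δ0=111011101 Δ1=111011001 | 1Δ
t=4: Δ0=111011001 Δ1=111011101 Δ2=111001101 Δ3=011001101 | 3Δ
t=5: Δ0=011001101 Δ1=011001001 | 1Δ
t=6: Δ0=011001001 Δ1=011001101 Δ2=011011101 Δ3=111011101 | 3Δ
t=7: Δ0=111011101 Δ1=111011001 | 1Δ
t=8: Δ0=111011001 Δ1=111011101 Δ2=111001101 Δ3=011001101 | 3Δ
t=9: Δ0=011001101 Δ1=011001001 | 1Δ
t=10: Δ0=011001001 Δ1=011001101 Δ2=011011101 Δ3=111011101 | 3Δ
t=11: Δ0=111011101 Δ1=111011001 | 1Δ
t=12: Δ0=111011001 Δ1=111011101 Δ2=111001101 Δ3=011001101 | 3Δ
t=13: Δ0=011001101 Δ1=011001001 | 1Δ
t=14: Δ0=011001001 Δ1=011001101 Δ2=011011101 Δ3=111011101 | 3Δ
t=15: Δ0=111011101 Δ1=111011001 | 1Δ
t=16: Δ0=111011001 Δ1=111011101 Δ2=111001101 Δ3=011001101 | 3Δ
t=17: Δ0=011001101 Δ1=011001001 | 1Δ
t=18: Δ0=011001001 Δ1=011001101 Δ2=011011101 Δ3=111011101 | 3Δ

3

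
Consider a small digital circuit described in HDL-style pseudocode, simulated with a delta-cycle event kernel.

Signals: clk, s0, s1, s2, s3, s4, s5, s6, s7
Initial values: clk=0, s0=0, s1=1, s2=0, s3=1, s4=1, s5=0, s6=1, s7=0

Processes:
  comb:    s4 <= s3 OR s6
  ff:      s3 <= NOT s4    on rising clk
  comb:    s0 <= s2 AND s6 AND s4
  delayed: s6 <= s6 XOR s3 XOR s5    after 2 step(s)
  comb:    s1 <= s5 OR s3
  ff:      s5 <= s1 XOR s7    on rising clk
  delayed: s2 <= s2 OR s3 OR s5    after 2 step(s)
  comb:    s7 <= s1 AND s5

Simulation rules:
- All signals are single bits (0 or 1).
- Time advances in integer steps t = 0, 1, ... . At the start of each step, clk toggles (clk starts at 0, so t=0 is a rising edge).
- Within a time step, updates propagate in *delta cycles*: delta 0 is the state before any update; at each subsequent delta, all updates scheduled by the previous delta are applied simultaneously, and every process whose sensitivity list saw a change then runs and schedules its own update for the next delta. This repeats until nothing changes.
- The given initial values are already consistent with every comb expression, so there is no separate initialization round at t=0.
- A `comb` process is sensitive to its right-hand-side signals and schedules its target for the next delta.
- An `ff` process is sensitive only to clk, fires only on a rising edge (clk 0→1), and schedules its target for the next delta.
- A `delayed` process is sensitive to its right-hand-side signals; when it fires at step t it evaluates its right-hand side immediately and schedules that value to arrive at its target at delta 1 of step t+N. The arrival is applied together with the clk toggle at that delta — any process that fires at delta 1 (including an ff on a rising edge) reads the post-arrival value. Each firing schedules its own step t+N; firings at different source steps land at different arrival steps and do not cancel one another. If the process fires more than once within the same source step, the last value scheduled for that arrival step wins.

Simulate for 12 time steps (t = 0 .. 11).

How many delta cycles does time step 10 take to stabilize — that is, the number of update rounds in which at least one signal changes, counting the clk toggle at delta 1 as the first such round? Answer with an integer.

[bits: s0,s7,s4,s3,s2,clk,s6,s1,s5]
t=0: Δ0=001100110 Δ1=001101110 Δ2=001001111 Δ3=011001111 | 3Δ
t=1: Δ0=011001111 Δ1=011000111 | 1Δ
t=2: Δ0=011000111 Δ1=011011011 Δ2=010011010 Δ3=000011000 | 3Δ
t=3: Δ0=000011000 Δ1=000010000 | 1Δ
t=4: Δ0=000010000 Δ1=000011000 Δ2=000111000 Δ3=001111010 | 3Δ
t=5: Δ0=001111010 Δ1=001110010 | 1Δ
t=6: Δ0=001110010 Δ1=001111110 Δ2=101011111 Δ3=111011111 | 3Δ
t=7: Δ0=111011111 Δ1=111010111 | 1Δ
t=8: Δ0=111010111 Δ1=111011011 Δ2=010011010 Δ3=000011000 | 3Δ
t=9: Δ0=000011000 Δ1=000010000 | 1Δ
t=10: Δ0=000010000 Δ1=000011000 Δ2=000111000 Δ3=001111010 | 3Δ
t=11: Δ0=001111010 Δ1=001110010 | 1Δ

3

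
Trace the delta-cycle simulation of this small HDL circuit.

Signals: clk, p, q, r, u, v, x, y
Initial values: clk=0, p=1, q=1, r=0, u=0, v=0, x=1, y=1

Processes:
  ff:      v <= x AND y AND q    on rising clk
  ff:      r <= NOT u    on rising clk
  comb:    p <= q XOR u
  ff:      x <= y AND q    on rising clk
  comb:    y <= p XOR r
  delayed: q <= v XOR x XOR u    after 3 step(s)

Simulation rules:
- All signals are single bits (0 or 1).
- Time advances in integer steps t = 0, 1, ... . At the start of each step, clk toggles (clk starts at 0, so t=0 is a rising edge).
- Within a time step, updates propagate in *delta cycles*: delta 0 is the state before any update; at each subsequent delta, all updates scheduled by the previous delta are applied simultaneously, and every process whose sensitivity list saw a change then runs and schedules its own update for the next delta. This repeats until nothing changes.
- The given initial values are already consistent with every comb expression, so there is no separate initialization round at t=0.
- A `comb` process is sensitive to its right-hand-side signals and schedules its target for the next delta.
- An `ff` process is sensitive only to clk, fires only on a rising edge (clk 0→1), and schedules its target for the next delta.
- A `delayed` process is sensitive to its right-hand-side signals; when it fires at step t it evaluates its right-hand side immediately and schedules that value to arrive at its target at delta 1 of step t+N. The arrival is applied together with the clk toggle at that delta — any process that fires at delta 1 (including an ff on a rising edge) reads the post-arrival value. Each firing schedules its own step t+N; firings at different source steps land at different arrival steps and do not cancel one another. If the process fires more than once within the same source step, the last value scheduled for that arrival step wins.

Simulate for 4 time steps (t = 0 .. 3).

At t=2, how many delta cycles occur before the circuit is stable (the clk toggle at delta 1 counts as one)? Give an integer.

t=0 Δ0: x=1 v=0 y=1 u=0 q=1 clk=0 r=0 p=1
  Δ1: clk:0→1
  Δ2: v:0→1, r:0→1
  Δ3: y:1→0
  (3Δ to stable)
t=1 Δ0: x=1 v=1 y=0 u=0 q=1 clk=1 r=1 p=1
  Δ1: clk:1→0
  (1Δ to stable)
t=2 Δ0: x=1 v=1 y=0 u=0 q=1 clk=0 r=1 p=1
  Δ1: clk:0→1
  Δ2: x:1→0, v:1→0
  (2Δ to stable)
t=3 Δ0: x=0 v=0 y=0 u=0 q=1 clk=1 r=1 p=1
  Δ1: q:1→0, clk:1→0
  Δ2: p:1→0
  Δ3: y:0→1
  (3Δ to stable)

2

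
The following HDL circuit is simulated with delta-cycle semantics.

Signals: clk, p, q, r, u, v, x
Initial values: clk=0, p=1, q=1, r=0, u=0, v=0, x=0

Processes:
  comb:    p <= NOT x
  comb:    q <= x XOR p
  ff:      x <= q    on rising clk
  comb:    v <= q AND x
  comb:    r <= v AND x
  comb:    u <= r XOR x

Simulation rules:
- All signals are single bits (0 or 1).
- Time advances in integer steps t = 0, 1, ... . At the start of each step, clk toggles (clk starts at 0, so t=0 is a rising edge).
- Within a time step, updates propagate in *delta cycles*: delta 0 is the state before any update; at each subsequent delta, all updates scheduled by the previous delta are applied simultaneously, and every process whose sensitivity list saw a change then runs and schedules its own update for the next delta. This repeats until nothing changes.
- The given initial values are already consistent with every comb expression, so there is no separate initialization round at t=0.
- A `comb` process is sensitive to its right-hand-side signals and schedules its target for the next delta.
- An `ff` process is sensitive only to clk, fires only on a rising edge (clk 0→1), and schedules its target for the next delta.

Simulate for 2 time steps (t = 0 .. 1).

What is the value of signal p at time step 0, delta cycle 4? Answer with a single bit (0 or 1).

0

t0.Δ0 x=0 p=1 u=0 r=0 q=1 clk=0 v=0
t0.Δ1 x=0 p=1 u=0 r=0 q=1 clk=1 v=0
t0.Δ2 x=1 p=1 u=0 r=0 q=1 clk=1 v=0
t0.Δ3 x=1 p=0 u=1 r=0 q=0 clk=1 v=1
t0.Δ4 x=1 p=0 u=1 r=1 q=1 clk=1 v=0
t0.Δ5 x=1 p=0 u=0 r=0 q=1 clk=1 v=1
t0.Δ6 x=1 p=0 u=1 r=1 q=1 clk=1 v=1
t0.Δ7 x=1 p=0 u=0 r=1 q=1 clk=1 v=1
t1.Δ0 x=1 p=0 u=0 r=1 q=1 clk=1 v=1
t1.Δ1 x=1 p=0 u=0 r=1 q=1 clk=0 v=1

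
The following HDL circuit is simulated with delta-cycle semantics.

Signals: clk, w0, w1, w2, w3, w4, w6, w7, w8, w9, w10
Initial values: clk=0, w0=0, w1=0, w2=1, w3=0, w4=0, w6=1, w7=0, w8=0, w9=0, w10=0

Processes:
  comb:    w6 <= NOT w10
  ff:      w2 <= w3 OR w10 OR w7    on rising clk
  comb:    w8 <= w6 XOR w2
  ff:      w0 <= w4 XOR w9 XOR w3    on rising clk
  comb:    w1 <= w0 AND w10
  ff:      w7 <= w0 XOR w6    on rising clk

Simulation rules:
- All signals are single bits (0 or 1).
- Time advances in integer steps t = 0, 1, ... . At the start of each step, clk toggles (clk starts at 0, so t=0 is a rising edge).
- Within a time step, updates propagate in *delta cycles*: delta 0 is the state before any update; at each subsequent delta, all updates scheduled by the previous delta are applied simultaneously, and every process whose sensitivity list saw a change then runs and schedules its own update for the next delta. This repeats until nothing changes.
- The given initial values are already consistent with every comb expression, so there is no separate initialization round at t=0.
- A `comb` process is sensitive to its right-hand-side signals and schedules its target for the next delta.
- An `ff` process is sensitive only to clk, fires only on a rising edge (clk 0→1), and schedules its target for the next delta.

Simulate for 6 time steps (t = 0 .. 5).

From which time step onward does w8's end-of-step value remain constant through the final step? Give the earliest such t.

[bits: w10,w8,w4,w6,clk,w3,w1,w0,w7,w9,w2]
t=0: Δ0=00010000001 Δ1=00011000001 Δ2=00011000100 Δ3=01011000100 | 3Δ
t=1: Δ0=01011000100 Δ1=01010000100 | 1Δ
t=2: Δ0=01010000100 Δ1=01011000100 Δ2=01011000101 Δ3=00011000101 | 3Δ
t=3: Δ0=00011000101 Δ1=00010000101 | 1Δ
t=4: Δ0=00010000101 Δ1=00011000101 | 1Δ
t=5: Δ0=00011000101 Δ1=00010000101 | 1Δ

2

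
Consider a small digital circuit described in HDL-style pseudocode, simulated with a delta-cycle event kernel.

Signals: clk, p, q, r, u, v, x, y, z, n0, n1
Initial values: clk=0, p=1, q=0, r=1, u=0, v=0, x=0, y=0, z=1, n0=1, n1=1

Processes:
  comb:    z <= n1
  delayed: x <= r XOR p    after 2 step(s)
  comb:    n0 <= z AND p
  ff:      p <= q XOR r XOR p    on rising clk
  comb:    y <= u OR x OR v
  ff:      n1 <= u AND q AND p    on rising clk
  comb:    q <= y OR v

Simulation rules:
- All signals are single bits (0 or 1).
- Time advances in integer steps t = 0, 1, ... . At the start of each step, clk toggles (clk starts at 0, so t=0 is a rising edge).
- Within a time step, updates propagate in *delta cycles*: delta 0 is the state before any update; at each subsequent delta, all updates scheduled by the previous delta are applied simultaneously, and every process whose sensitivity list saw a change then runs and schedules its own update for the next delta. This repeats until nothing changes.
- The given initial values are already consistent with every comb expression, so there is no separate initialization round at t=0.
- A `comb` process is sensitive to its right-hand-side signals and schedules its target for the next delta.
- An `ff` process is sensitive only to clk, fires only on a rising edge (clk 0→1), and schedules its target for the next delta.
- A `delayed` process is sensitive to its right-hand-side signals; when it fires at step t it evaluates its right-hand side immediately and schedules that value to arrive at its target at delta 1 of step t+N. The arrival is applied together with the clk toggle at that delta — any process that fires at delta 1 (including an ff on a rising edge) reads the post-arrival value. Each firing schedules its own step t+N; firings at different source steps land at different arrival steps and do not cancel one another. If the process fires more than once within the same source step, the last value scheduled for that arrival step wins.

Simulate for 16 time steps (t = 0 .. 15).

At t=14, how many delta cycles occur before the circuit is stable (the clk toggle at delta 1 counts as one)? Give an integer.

3

t=0 Δ0: v=0 y=0 u=0 q=0 z=1 n1=1 x=0 clk=0 r=1 n0=1 p=1
  Δ1: clk:0→1
  Δ2: n1:1→0, p:1→0
  Δ3: z:1→0, n0:1→0
  (3Δ to stable)
t=1 Δ0: v=0 y=0 u=0 q=0 z=0 n1=0 x=0 clk=1 r=1 n0=0 p=0
  Δ1: clk:1→0
  (1Δ to stable)
t=2 Δ0: v=0 y=0 u=0 q=0 z=0 n1=0 x=0 clk=0 r=1 n0=0 p=0
  Δ1: x:0→1, clk:0→1
  Δ2: y:0→1, p:0→1
  Δ3: q:0→1
  (3Δ to stable)
t=3 Δ0: v=0 y=1 u=0 q=1 z=0 n1=0 x=1 clk=1 r=1 n0=0 p=1
  Δ1: clk:1→0
  (1Δ to stable)
t=4 Δ0: v=0 y=1 u=0 q=1 z=0 n1=0 x=1 clk=0 r=1 n0=0 p=1
  Δ1: x:1→0, clk:0→1
  Δ2: y:1→0
  Δ3: q:1→0
  (3Δ to stable)
t=5 Δ0: v=0 y=0 u=0 q=0 z=0 n1=0 x=0 clk=1 r=1 n0=0 p=1
  Δ1: clk:1→0
  (1Δ to stable)
t=6 Δ0: v=0 y=0 u=0 q=0 z=0 n1=0 x=0 clk=0 r=1 n0=0 p=1
  Δ1: clk:0→1
  Δ2: p:1→0
  (2Δ to stable)
t=7 Δ0: v=0 y=0 u=0 q=0 z=0 n1=0 x=0 clk=1 r=1 n0=0 p=0
  Δ1: clk:1→0
  (1Δ to stable)
t=8 Δ0: v=0 y=0 u=0 q=0 z=0 n1=0 x=0 clk=0 r=1 n0=0 p=0
  Δ1: x:0→1, clk:0→1
  Δ2: y:0→1, p:0→1
  Δ3: q:0→1
  (3Δ to stable)
t=9 Δ0: v=0 y=1 u=0 q=1 z=0 n1=0 x=1 clk=1 r=1 n0=0 p=1
  Δ1: clk:1→0
  (1Δ to stable)
t=10 Δ0: v=0 y=1 u=0 q=1 z=0 n1=0 x=1 clk=0 r=1 n0=0 p=1
  Δ1: x:1→0, clk:0→1
  Δ2: y:1→0
  Δ3: q:1→0
  (3Δ to stable)
t=11 Δ0: v=0 y=0 u=0 q=0 z=0 n1=0 x=0 clk=1 r=1 n0=0 p=1
  Δ1: clk:1→0
  (1Δ to stable)
t=12 Δ0: v=0 y=0 u=0 q=0 z=0 n1=0 x=0 clk=0 r=1 n0=0 p=1
  Δ1: clk:0→1
  Δ2: p:1→0
  (2Δ to stable)
t=13 Δ0: v=0 y=0 u=0 q=0 z=0 n1=0 x=0 clk=1 r=1 n0=0 p=0
  Δ1: clk:1→0
  (1Δ to stable)
t=14 Δ0: v=0 y=0 u=0 q=0 z=0 n1=0 x=0 clk=0 r=1 n0=0 p=0
  Δ1: x:0→1, clk:0→1
  Δ2: y:0→1, p:0→1
  Δ3: q:0→1
  (3Δ to stable)
t=15 Δ0: v=0 y=1 u=0 q=1 z=0 n1=0 x=1 clk=1 r=1 n0=0 p=1
  Δ1: clk:1→0
  (1Δ to stable)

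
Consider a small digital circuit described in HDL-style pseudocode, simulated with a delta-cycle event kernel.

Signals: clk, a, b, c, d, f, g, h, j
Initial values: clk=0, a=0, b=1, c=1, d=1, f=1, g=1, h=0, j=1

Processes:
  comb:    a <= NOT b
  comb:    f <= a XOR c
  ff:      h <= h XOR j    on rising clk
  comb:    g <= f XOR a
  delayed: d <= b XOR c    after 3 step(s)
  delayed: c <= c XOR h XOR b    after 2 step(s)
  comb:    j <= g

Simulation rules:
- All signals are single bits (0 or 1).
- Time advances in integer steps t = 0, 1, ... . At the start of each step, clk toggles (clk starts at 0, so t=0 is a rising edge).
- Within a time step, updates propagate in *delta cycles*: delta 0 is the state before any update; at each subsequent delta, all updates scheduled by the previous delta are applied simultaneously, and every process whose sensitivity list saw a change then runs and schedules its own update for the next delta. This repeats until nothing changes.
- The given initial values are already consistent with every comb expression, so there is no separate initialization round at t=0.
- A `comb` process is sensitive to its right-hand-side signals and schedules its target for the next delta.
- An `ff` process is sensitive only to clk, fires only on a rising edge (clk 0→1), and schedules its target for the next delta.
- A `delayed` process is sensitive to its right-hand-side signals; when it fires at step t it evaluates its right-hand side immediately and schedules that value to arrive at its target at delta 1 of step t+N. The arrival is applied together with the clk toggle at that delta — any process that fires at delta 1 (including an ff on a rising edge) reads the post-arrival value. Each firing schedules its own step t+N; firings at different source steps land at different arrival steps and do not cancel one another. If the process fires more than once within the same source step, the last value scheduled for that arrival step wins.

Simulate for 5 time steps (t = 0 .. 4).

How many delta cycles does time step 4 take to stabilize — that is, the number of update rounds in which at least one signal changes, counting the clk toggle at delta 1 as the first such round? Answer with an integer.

4

t0.Δ0 g=1 j=1 d=1 c=1 a=0 f=1 b=1 clk=0 h=0
t0.Δ1 g=1 j=1 d=1 c=1 a=0 f=1 b=1 clk=1 h=0
t0.Δ2 g=1 j=1 d=1 c=1 a=0 f=1 b=1 clk=1 h=1
t1.Δ0 g=1 j=1 d=1 c=1 a=0 f=1 b=1 clk=1 h=1
t1.Δ1 g=1 j=1 d=1 c=1 a=0 f=1 b=1 clk=0 h=1
t2.Δ0 g=1 j=1 d=1 c=1 a=0 f=1 b=1 clk=0 h=1
t2.Δ1 g=1 j=1 d=1 c=1 a=0 f=1 b=1 clk=1 h=1
t2.Δ2 g=1 j=1 d=1 c=1 a=0 f=1 b=1 clk=1 h=0
t3.Δ0 g=1 j=1 d=1 c=1 a=0 f=1 b=1 clk=1 h=0
t3.Δ1 g=1 j=1 d=1 c=1 a=0 f=1 b=1 clk=0 h=0
t4.Δ0 g=1 j=1 d=1 c=1 a=0 f=1 b=1 clk=0 h=0
t4.Δ1 g=1 j=1 d=1 c=0 a=0 f=1 b=1 clk=1 h=0
t4.Δ2 g=1 j=1 d=1 c=0 a=0 f=0 b=1 clk=1 h=1
t4.Δ3 g=0 j=1 d=1 c=0 a=0 f=0 b=1 clk=1 h=1
t4.Δ4 g=0 j=0 d=1 c=0 a=0 f=0 b=1 clk=1 h=1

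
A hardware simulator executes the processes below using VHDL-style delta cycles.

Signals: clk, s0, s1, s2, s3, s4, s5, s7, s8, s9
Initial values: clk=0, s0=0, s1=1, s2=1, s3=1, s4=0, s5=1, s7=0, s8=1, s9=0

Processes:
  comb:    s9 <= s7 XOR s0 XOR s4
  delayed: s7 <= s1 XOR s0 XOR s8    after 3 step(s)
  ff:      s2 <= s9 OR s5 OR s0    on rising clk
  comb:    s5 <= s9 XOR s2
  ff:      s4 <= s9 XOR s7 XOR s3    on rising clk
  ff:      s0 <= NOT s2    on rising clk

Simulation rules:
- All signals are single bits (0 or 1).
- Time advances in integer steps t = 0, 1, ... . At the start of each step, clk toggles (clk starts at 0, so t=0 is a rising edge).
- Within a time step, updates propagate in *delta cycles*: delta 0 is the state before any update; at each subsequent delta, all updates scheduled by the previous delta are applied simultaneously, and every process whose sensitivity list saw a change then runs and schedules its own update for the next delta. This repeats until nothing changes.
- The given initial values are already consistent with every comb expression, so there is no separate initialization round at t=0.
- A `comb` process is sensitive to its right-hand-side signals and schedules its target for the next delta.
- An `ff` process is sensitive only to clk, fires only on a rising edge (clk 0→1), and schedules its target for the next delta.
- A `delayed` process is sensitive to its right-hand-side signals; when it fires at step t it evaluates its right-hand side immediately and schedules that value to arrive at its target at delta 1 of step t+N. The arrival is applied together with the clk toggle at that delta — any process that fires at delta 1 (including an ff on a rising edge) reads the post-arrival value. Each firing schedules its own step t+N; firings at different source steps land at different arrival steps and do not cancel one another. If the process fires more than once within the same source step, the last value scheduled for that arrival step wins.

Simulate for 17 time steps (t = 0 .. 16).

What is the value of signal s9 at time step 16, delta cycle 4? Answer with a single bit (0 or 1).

1

t=0 Δ0: s9=0 s8=1 s1=1 s5=1 s0=0 s4=0 s3=1 s7=0 s2=1 clk=0
  Δ1: clk:0→1
  Δ2: s4:0→1
  Δ3: s9:0→1
  Δ4: s5:1→0
  (4Δ to stable)
t=1 Δ0: s9=1 s8=1 s1=1 s5=0 s0=0 s4=1 s3=1 s7=0 s2=1 clk=1
  Δ1: clk:1→0
  (1Δ to stable)
t=2 Δ0: s9=1 s8=1 s1=1 s5=0 s0=0 s4=1 s3=1 s7=0 s2=1 clk=0
  Δ1: clk:0→1
  Δ2: s4:1→0
  Δ3: s9:1→0
  Δ4: s5:0→1
  (4Δ to stable)
t=3 Δ0: s9=0 s8=1 s1=1 s5=1 s0=0 s4=0 s3=1 s7=0 s2=1 clk=1
  Δ1: clk:1→0
  (1Δ to stable)
t=4 Δ0: s9=0 s8=1 s1=1 s5=1 s0=0 s4=0 s3=1 s7=0 s2=1 clk=0
  Δ1: clk:0→1
  Δ2: s4:0→1
  Δ3: s9:0→1
  Δ4: s5:1→0
  (4Δ to stable)
t=5 Δ0: s9=1 s8=1 s1=1 s5=0 s0=0 s4=1 s3=1 s7=0 s2=1 clk=1
  Δ1: clk:1→0
  (1Δ to stable)
t=6 Δ0: s9=1 s8=1 s1=1 s5=0 s0=0 s4=1 s3=1 s7=0 s2=1 clk=0
  Δ1: clk:0→1
  Δ2: s4:1→0
  Δ3: s9:1→0
  Δ4: s5:0→1
  (4Δ to stable)
t=7 Δ0: s9=0 s8=1 s1=1 s5=1 s0=0 s4=0 s3=1 s7=0 s2=1 clk=1
  Δ1: clk:1→0
  (1Δ to stable)
t=8 Δ0: s9=0 s8=1 s1=1 s5=1 s0=0 s4=0 s3=1 s7=0 s2=1 clk=0
  Δ1: clk:0→1
  Δ2: s4:0→1
  Δ3: s9:0→1
  Δ4: s5:1→0
  (4Δ to stable)
t=9 Δ0: s9=1 s8=1 s1=1 s5=0 s0=0 s4=1 s3=1 s7=0 s2=1 clk=1
  Δ1: clk:1→0
  (1Δ to stable)
t=10 Δ0: s9=1 s8=1 s1=1 s5=0 s0=0 s4=1 s3=1 s7=0 s2=1 clk=0
  Δ1: clk:0→1
  Δ2: s4:1→0
  Δ3: s9:1→0
  Δ4: s5:0→1
  (4Δ to stable)
t=11 Δ0: s9=0 s8=1 s1=1 s5=1 s0=0 s4=0 s3=1 s7=0 s2=1 clk=1
  Δ1: clk:1→0
  (1Δ to stable)
t=12 Δ0: s9=0 s8=1 s1=1 s5=1 s0=0 s4=0 s3=1 s7=0 s2=1 clk=0
  Δ1: clk:0→1
  Δ2: s4:0→1
  Δ3: s9:0→1
  Δ4: s5:1→0
  (4Δ to stable)
t=13 Δ0: s9=1 s8=1 s1=1 s5=0 s0=0 s4=1 s3=1 s7=0 s2=1 clk=1
  Δ1: clk:1→0
  (1Δ to stable)
t=14 Δ0: s9=1 s8=1 s1=1 s5=0 s0=0 s4=1 s3=1 s7=0 s2=1 clk=0
  Δ1: clk:0→1
  Δ2: s4:1→0
  Δ3: s9:1→0
  Δ4: s5:0→1
  (4Δ to stable)
t=15 Δ0: s9=0 s8=1 s1=1 s5=1 s0=0 s4=0 s3=1 s7=0 s2=1 clk=1
  Δ1: clk:1→0
  (1Δ to stable)
t=16 Δ0: s9=0 s8=1 s1=1 s5=1 s0=0 s4=0 s3=1 s7=0 s2=1 clk=0
  Δ1: clk:0→1
  Δ2: s4:0→1
  Δ3: s9:0→1
  Δ4: s5:1→0
  (4Δ to stable)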